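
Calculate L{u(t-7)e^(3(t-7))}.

u(t-a)f(t-a) with f(t)=e^(3t). L{e^(3t)} = 1/(s-3). By time shift: e^(-7s)/(s-3)

Final answer: e^(-7s)/(s-3)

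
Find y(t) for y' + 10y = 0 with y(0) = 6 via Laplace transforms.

L{y'} + 10L{y} = 0. sY - 6 + 10Y = 0. Y(s+10) = 6. Y = 6/(s+10)

Final answer: y(t) = 6e^(-10t)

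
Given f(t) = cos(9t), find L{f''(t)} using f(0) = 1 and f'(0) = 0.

F(s) = s/(s² + 81). L{f''(t)} = s²F(s) - sf(0) - f'(0) = s³/(s² + 81) - s = (s³ - s(s² + 81))/(s² + 81) = -81s/(s² + 81)

Final answer: -81s/(s² + 81)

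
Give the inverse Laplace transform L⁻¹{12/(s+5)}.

L⁻¹{1/(s-a)} = e^(at), so L⁻¹{1/(s+5)} = e^(-5t), and L⁻¹{12/(s+5)} = 12·e^(-5t)

Final answer: 12·e^(-5t)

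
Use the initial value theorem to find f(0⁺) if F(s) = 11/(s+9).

f(0⁺) = lim_{s→∞} s·11/(s+9) = lim_{s→∞} 11s/(s+9) = 11

Final answer: 11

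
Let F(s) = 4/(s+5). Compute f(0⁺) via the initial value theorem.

f(0⁺) = lim_{s→∞} s·4/(s+5) = lim_{s→∞} 4s/(s+5) = 4

Final answer: 4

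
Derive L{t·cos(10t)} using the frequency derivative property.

L{cos(10t)} = s/(s² + 100). Derivative: d/ds[s/(s² + 100)] = [(s² + 100) - s·2s]/(s² + 100)² = (100 - s²)/(s² + 100)². So L{t·cos(10t)} = -F'(s) = (s² - 100)/(s² + 100)²

Final answer: (s² - 100)/(s² + 100)²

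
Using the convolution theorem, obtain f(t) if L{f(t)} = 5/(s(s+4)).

5/(s(s+4)) = (5/s)·(1/(s+4)) = L{5}·L{e^(-4t)}. By convolution, f(t) = 5*e^(-4t) = ∫₀ᵗ 5·e^(-4τ) dτ = 5·(1 - e^(-4t))/4

Final answer: 5·(1 - e^(-4t))/4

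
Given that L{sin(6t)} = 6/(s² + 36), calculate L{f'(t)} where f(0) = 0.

L{f'(t)} = s·F(s) - f(0) = s·6/(s² + 36) - 0 = 6s/(s² + 36)

Final answer: 6s/(s² + 36)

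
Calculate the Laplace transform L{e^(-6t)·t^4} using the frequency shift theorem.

L{e^(at)·t^n} = n!/(s-a)^(n+1), so L{e^(-6t)·t^4} = 24/(s+6)^5

Final answer: 24/(s+6)^5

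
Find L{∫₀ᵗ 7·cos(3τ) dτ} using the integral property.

L{∫₀ᵗ f(τ)dτ} = F(s)/s with F(s) = 7s/(s² + 9), so the result is (7s/(s² + 9))/s = 7/(s² + 9)

Final answer: 7/(s² + 9)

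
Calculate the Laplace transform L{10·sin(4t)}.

L{sin(ωt)} = ω/(s² + ω²), so L{sin(4t)} = 4/(s² + 16). Then L{10·sin(4t)} = 10·4/(s² + 16) = 40/(s² + 16)

Final answer: 40/(s² + 16)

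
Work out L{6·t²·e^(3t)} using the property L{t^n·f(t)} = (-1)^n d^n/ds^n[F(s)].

L{e^(3t)} = 1/(s-3). d/ds[1/(s-3)] = -1/(s-3)². d²/ds²[1/(s-3)] = 2/(s-3)³. So L{t²·e^(3t)} = (-1)² · 2/(s-3)³ = 2/(s-3)³. Then L{6·t²·e^(3t)} = 6·2/(s-3)³ = 12/(s-3)³

Final answer: 12/(s-3)³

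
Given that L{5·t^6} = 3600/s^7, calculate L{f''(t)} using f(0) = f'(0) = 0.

L{f''(t)} = s²F(s) - sf(0) - f'(0) = s²·3600/s^7 - 0 - 0 = 3600/s^5

Final answer: 3600/s^5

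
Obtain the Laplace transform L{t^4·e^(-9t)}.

L{t^n·e^(at)} = n!/(s-a)^(n+1), so L{t^4·e^(-9t)} = 24/(s+9)^5

Final answer: 24/(s+9)^5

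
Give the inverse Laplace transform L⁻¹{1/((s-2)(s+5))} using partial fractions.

Decompose: A/(s-2) + B/(s+5). A = 1/7, B = -1/7. f(t) = (e^(2t) - e^(-5t))/7

Final answer: (e^(2t) - e^(-5t))/7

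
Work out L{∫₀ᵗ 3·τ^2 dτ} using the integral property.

L{∫₀ᵗ f(τ)dτ} = F(s)/s with f(t) = 3t^2. F(s) = 6/s^3, so L{∫₀ᵗ 3·τ^2 dτ} = (6/s^3)/s = 6/s^4. (Check: ∫₀ᵗ 3·τ^2 dτ = 3t^3/3.)

Final answer: 6/s^4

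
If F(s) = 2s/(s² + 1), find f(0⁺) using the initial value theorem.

f(0⁺) = lim_{s→∞} s·2s/(s² + 1) = lim_{s→∞} 2s²/(s² + 1) = 2

Final answer: 2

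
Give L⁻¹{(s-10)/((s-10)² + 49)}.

Using frequency shift: L⁻¹{(s-a)/((s-a)² + b²)} = e^(at)cos(bt). Here a=10, b=7

Final answer: e^(10t)·cos(7t)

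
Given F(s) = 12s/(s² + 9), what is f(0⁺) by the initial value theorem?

f(0⁺) = lim_{s→∞} s·12s/(s² + 9) = lim_{s→∞} 12s²/(s² + 9) = 12

Final answer: 12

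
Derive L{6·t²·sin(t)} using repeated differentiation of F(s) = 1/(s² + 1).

F(s) = 1/(s² + 1). F'(s) = -2s/(s² + 1)². F''(s) = -2(1 - 3s²)/(s² + 1)³ = (6s² - 2)/(s² + 1)³. So L{t²·sin(t)} = (-1)² F''(s) = (6s² - 2)/(s² + 1)³. Then L{6·t²·sin(t)} = 6·(6s² - 2)/(s² + 1)³ = (36s² - 12)/(s² + 1)³

Final answer: (36s² - 12)/(s² + 1)³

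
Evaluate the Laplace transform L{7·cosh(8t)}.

L{cosh(ωt)} = s/(s² - ω²), so L{cosh(8t)} = s/(s² - 64). Then L{7·cosh(8t)} = 7·s/(s² - 64) = 7s/(s² - 64)

Final answer: 7s/(s² - 64)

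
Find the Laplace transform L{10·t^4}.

L{t^n} = n!/s^(n+1), so L{t^4} = 24/s^5. Then L{10·t^4} = 10·24/s^5 = 240/s^5

Final answer: 240/s^5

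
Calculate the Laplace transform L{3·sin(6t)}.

L{sin(ωt)} = ω/(s² + ω²), so L{sin(6t)} = 6/(s² + 36). Then L{3·sin(6t)} = 3·6/(s² + 36) = 18/(s² + 36)

Final answer: 18/(s² + 36)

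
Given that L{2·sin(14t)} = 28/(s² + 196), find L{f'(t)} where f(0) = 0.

L{f'(t)} = s·F(s) - f(0) = s·28/(s² + 196) - 0 = 28s/(s² + 196)

Final answer: 28s/(s² + 196)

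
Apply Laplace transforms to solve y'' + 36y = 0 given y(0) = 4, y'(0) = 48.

L{y''} + 36L{y} = 0. s²Y - 4s - 48 + 36Y = 0. Y(s² + 36) = 4s + 48. Y = (4s + 48)/(s² + 36). Inverting: y(t) = 4cos(6t) + 8sin(6t)

Final answer: y(t) = 4cos(6t) + 8sin(6t)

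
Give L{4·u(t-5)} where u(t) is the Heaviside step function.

L{u(t-a)} = e^(-as)/s. Here a=5, so L{u(t-5)} = e^(-5s)/s, and L{4·u(t-5)} = 4·e^(-5s)/s

Final answer: 4·e^(-5s)/s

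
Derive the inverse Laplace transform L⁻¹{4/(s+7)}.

L⁻¹{1/(s-a)} = e^(at), so L⁻¹{1/(s+7)} = e^(-7t), and L⁻¹{4/(s+7)} = 4·e^(-7t)

Final answer: 4·e^(-7t)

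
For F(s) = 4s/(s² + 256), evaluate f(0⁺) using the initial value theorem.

f(0⁺) = lim_{s→∞} s·4s/(s² + 256) = lim_{s→∞} 4s²/(s² + 256) = 4

Final answer: 4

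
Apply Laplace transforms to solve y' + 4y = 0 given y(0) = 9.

L{y'} + 4L{y} = 0. sY - 9 + 4Y = 0. Y(s+4) = 9. Y = 9/(s+4)

Final answer: y(t) = 9e^(-4t)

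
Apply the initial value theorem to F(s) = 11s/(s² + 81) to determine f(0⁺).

f(0⁺) = lim_{s→∞} s·11s/(s² + 81) = lim_{s→∞} 11s²/(s² + 81) = 11

Final answer: 11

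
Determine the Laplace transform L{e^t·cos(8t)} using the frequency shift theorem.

Frequency shift: L{e^(at)f(t)} = F(s-a). L{e^t·cos(8t)} = (s-1)/((s-1)² + 64)

Final answer: (s-1)/((s-1)² + 64)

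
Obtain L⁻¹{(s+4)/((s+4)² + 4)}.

Using frequency shift: L⁻¹{(s-a)/((s-a)² + b²)} = e^(at)cos(bt). Here a=-4, b=2

Final answer: e^(-4t)·cos(2t)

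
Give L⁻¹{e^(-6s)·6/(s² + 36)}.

L⁻¹{6/(s² + 36)} = sin(6t). By the time shift theorem, L⁻¹{e^(-as)F(s)} = u(t-a)f(t-a) with a=6, so L⁻¹{e^(-6s)·6/(s² + 36)} = u(t-6)·sin(6(t-6))

Final answer: u(t-6)·sin(6(t-6))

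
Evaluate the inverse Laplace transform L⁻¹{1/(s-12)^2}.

L⁻¹{n!/(s-a)^(n+1)} = t^n·e^(at), so L⁻¹{1/(s-12)^2} = t·e^(12t)

Final answer: t·e^(12t)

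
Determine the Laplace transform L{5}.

L{5} = 5 · L{1} = 5/s

Final answer: 5/s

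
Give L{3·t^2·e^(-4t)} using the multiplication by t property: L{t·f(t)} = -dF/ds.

Using L{t^n·e^(at)} = n!/(s-a)^(n+1), L{t^2·e^(-4t)} = 2/(s+4)^3, so L{3·t^2·e^(-4t)} = 3·2/(s+4)^3 = 6/(s+4)^3

Final answer: 6/(s+4)^3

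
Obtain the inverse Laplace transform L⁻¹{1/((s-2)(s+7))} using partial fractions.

Decompose: A/(s-2) + B/(s+7). A = 1/9, B = -1/9. f(t) = (e^(2t) - e^(-7t))/9

Final answer: (e^(2t) - e^(-7t))/9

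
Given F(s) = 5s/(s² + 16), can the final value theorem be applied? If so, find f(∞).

The final value theorem requires all poles of sF(s) in the left half-plane. sF(s) = 5s²/(s² + 16) has poles at s = ±4i (imaginary axis). Theorem does NOT apply (oscillatory system).

Final answer: Not applicable (oscillatory)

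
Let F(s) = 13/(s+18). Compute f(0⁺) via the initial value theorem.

f(0⁺) = lim_{s→∞} s·13/(s+18) = lim_{s→∞} 13s/(s+18) = 13

Final answer: 13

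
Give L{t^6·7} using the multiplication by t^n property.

L{7} = 7/s. d^1/ds^1[1/s] = -1/s². d^2/ds^2[1/s] = 2/s^3. d^3/ds^3[1/s] = -6/s^4. d^4/ds^4[1/s] = 24/s^5. d^5/ds^5[1/s] = -120/s^6. d^6/ds^6[1/s] = 720/s^7. So L{t^6} = (-1)^{6}·720/s^7 = 720/s^7. Then L{t^6·7} = 7·720/s^7 = 5040/s^7

Final answer: 5040/s^7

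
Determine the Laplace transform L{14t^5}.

L{14t^5} = 14 · L{t^5} = 14 · 120/s^6 = 1680/s^6

Final answer: 1680/s^6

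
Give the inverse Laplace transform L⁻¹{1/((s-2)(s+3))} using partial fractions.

Decompose: A/(s-2) + B/(s+3). A = 1/5, B = -1/5. f(t) = (e^(2t) - e^(-3t))/5

Final answer: (e^(2t) - e^(-3t))/5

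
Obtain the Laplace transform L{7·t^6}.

L{t^n} = n!/s^(n+1), so L{t^6} = 720/s^7. Then L{7·t^6} = 7·720/s^7 = 5040/s^7

Final answer: 5040/s^7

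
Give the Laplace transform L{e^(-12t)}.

L{e^(at)} = 1/(s-a), so L{e^(-12t)} = 1/(s+12)

Final answer: 1/(s+12)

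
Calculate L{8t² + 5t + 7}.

L{8t² + 5t + 7} = 8·2/s³ + 5/s² + 7/s = 16/s³ + 5/s² + 7/s

Final answer: 16/s³ + 5/s² + 7/s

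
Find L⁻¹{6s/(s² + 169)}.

This is the form c·s/(s² + a²) with a = 13, c = 6. L⁻¹ = 6·cos(13t)

Final answer: 6·cos(13t)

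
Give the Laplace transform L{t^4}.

L{t^n} = n!/s^(n+1), so L{t^4} = 24/s^5

Final answer: 24/s^5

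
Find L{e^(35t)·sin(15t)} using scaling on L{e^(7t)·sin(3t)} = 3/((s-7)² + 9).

Scaling with a=5: L{e^(35t)·sin(15t)} = (1/5) · 3/((s/5-7)² + 9). Simplifying: 15/((s-35)² + 225)

Final answer: 15/((s-35)² + 225)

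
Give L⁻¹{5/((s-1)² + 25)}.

Form: b/((s-a)² + b²) → e^(at)sin(bt). With a=1, b=5

Final answer: e^t·sin(5t)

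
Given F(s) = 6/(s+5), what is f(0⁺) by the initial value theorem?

f(0⁺) = lim_{s→∞} s·6/(s+5) = lim_{s→∞} 6s/(s+5) = 6

Final answer: 6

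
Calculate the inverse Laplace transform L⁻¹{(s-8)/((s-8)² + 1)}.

Using frequency shift, L⁻¹{(s-8)/((s-8)² + 1)} = e^(8t)·cos(t)

Final answer: e^(8t)·cos(t)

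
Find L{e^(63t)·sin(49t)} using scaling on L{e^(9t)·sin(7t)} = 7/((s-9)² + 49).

Scaling with a=7: L{e^(63t)·sin(49t)} = (1/7) · 7/((s/7-9)² + 49). Simplifying: 49/((s-63)² + 2401)

Final answer: 49/((s-63)² + 2401)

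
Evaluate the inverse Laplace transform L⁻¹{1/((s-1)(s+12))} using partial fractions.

Decompose: A/(s-1) + B/(s+12). A = 1/13, B = -1/13. f(t) = (e^t - e^(-12t))/13

Final answer: (e^t - e^(-12t))/13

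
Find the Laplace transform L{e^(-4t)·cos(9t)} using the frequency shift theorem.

Frequency shift: L{e^(at)f(t)} = F(s-a). L{e^(-4t)·cos(9t)} = (s+4)/((s+4)² + 81)

Final answer: (s+4)/((s+4)² + 81)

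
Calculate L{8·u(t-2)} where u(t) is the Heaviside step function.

L{u(t-a)} = e^(-as)/s. Here a=2, so L{u(t-2)} = e^(-2s)/s, and L{8·u(t-2)} = 8·e^(-2s)/s

Final answer: 8·e^(-2s)/s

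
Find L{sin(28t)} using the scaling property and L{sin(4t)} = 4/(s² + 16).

Using L{f(at)} = (1/a)F(s/a) with a=7: L{sin(28t)} = (1/7) · 4/((s/7)² + 16) = (1/7) · 4·49/(s² + 784) = 28/(s² + 784)

Final answer: 28/(s² + 784)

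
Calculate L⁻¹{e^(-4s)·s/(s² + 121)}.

L⁻¹{s/(s² + 121)} = cos(11t). By the time shift theorem, L⁻¹{e^(-as)F(s)} = u(t-a)f(t-a) with a=4, so L⁻¹{e^(-4s)·s/(s² + 121)} = u(t-4)·cos(11(t-4))

Final answer: u(t-4)·cos(11(t-4))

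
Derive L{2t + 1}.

L{2t + 1} = 2·L{t} + L{1} = 2/s² + 1/s

Final answer: 2/s² + 1/s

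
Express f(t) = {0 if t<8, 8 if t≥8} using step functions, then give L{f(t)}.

f(t) = 8·u(t-8). L{u(t-8)} = e^(-8s)/s, so L{f(t)} = 8·e^(-8s)/s

Final answer: 8·e^(-8s)/s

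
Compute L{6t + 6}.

L{6t + 6} = 6·L{t} + 6·L{1} = 6/s² + 6/s

Final answer: 6/s² + 6/s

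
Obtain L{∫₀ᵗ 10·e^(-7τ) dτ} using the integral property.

L{∫₀ᵗ f(τ)dτ} = F(s)/s with F(s) = 10/(s+7), so L{∫₀ᵗ 10·e^(-7τ) dτ} = 10/(s(s+7))

Final answer: 10/(s(s+7))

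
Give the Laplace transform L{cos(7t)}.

L{cos(ωt)} = s/(s² + ω²), so L{cos(7t)} = s/(s² + 49)

Final answer: s/(s² + 49)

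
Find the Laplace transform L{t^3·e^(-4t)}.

L{t^n·e^(at)} = n!/(s-a)^(n+1), so L{t^3·e^(-4t)} = 6/(s+4)^4

Final answer: 6/(s+4)^4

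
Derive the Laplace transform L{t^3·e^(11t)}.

L{t^n·e^(at)} = n!/(s-a)^(n+1), so L{t^3·e^(11t)} = 6/(s-11)^4

Final answer: 6/(s-11)^4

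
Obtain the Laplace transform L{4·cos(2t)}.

L{cos(ωt)} = s/(s² + ω²), so L{cos(2t)} = s/(s² + 4). Then L{4·cos(2t)} = 4·s/(s² + 4) = 4s/(s² + 4)

Final answer: 4s/(s² + 4)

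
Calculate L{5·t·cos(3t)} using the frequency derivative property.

L{cos(3t)} = s/(s² + 9). Derivative: d/ds[s/(s² + 9)] = [(s² + 9) - s·2s]/(s² + 9)² = (9 - s²)/(s² + 9)². So L{t·cos(3t)} = -F'(s) = (s² - 9)/(s² + 9)². Then L{5·t·cos(3t)} = 5·(s² - 9)/(s² + 9)²

Final answer: 5·(s² - 9)/(s² + 9)²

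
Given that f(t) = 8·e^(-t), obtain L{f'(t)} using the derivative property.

f(0) = 8, F(s) = 8/(s+1). L{f'(t)} = s·F(s) - f(0) = 8s/(s+1) - 8 = (8s - 8(s+1))/(s+1) = -8/(s+1)

Final answer: -8/(s+1)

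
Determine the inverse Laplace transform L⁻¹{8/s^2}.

L⁻¹{n!/s^(n+1)} = t^n with n=1. So L⁻¹{1/s^2} = t, and L⁻¹{8/s^2} = (8/1)·t = 8·t

Final answer: 8·t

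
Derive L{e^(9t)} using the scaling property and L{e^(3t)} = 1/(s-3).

Using L{f(at)} = (1/a)F(s/a) with a=3 and f(t) = e^(3t): L{e^(9t)} = (1/3) · 1/((s/3)-3) = (1/3) · 3/(s-9) = 1/(s-9)

Final answer: 1/(s-9)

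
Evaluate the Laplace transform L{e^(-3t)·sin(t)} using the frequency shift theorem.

Frequency shift: L{e^(at)f(t)} = F(s-a). L{e^(-3t)·sin(t)} = 1/((s+3)² + 1)

Final answer: 1/((s+3)² + 1)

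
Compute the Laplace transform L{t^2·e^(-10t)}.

L{t^n·e^(at)} = n!/(s-a)^(n+1), so L{t^2·e^(-10t)} = 2/(s+10)^3

Final answer: 2/(s+10)^3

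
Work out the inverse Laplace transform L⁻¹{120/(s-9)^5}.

L⁻¹{n!/(s-a)^(n+1)} = t^n·e^(at) with n=4, a=9. So L⁻¹{24/(s-9)^5} = t^4·e^(9t), and L⁻¹{120/(s-9)^5} = (120/24)·t^4·e^(9t) = 5·t^4·e^(9t)

Final answer: 5·t^4·e^(9t)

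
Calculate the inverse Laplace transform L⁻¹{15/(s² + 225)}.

L⁻¹{15/(s² + 225)} = sin(15t)

Final answer: sin(15t)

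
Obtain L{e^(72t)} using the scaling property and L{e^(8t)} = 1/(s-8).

Using L{f(at)} = (1/a)F(s/a) with a=9 and f(t) = e^(8t): L{e^(72t)} = (1/9) · 1/((s/9)-8) = (1/9) · 9/(s-72) = 1/(s-72)

Final answer: 1/(s-72)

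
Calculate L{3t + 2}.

L{3t + 2} = 3·L{t} + 2·L{1} = 3/s² + 2/s

Final answer: 3/s² + 2/s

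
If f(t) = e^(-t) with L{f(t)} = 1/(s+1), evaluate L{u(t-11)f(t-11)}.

Time shift theorem: L{u(t-a)f(t-a)} = e^(-as)F(s). Here a=11, F(s) = 1/(s+1), so L{u(t-11)f(t-11)} = e^(-11s)·1/(s+1)

Final answer: e^(-11s)·1/(s+1)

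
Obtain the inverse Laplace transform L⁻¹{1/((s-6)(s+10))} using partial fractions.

Decompose: A/(s-6) + B/(s+10). A = 1/16, B = -1/16. f(t) = (e^(6t) - e^(-10t))/16

Final answer: (e^(6t) - e^(-10t))/16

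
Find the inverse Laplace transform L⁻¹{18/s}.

L⁻¹{c/s} = c, so L⁻¹{18/s} = 18

Final answer: 18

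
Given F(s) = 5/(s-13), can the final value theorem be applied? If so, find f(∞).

sF(s) = 5s/(s-13) has a pole at s = 13 in the right half-plane. Theorem does NOT apply (unstable system; f(t) = 5·e^(13t) grows without bound).

Final answer: Not applicable (unstable)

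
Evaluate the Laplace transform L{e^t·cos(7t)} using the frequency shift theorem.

Frequency shift: L{e^(at)f(t)} = F(s-a). L{e^t·cos(7t)} = (s-1)/((s-1)² + 49)

Final answer: (s-1)/((s-1)² + 49)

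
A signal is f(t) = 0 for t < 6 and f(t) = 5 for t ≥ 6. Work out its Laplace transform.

f(t) = 5·u(t-6). L{u(t-6)} = e^(-6s)/s, so L{f(t)} = 5·e^(-6s)/s

Final answer: 5·e^(-6s)/s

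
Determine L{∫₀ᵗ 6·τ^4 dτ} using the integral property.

L{∫₀ᵗ f(τ)dτ} = F(s)/s with f(t) = 6t^4. F(s) = 144/s^5, so L{∫₀ᵗ 6·τ^4 dτ} = (144/s^5)/s = 144/s^6. (Check: ∫₀ᵗ 6·τ^4 dτ = 6t^5/5.)

Final answer: 144/s^6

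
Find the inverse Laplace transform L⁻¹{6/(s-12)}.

L⁻¹{1/(s-a)} = e^(at), so L⁻¹{1/(s-12)} = e^(12t), and L⁻¹{6/(s-12)} = 6·e^(12t)

Final answer: 6·e^(12t)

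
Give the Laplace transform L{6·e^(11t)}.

L{e^(at)} = 1/(s-a), so L{e^(11t)} = 1/(s-11). Then L{6·e^(11t)} = 6/(s-11)

Final answer: 6/(s-11)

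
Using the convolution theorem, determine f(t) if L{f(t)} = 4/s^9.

4/s^9 = (4/s)·(1/s^8) = L{4}·L{t^7/5040}. By convolution, f(t) = 4*t^7/5040 = ∫₀ᵗ 4·τ^7/5040 dτ = 4·t^8/40320

Final answer: 4·t^8/40320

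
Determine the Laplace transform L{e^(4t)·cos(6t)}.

L{e^(at)·cos(ωt)} = (s-a)/((s-a)² + ω²), so L{e^(4t)·cos(6t)} = (s-4)/((s-4)² + 36)

Final answer: (s-4)/((s-4)² + 36)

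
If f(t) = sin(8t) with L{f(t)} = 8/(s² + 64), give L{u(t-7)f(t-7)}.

Time shift theorem: L{u(t-a)f(t-a)} = e^(-as)F(s). Here a=7, F(s) = 8/(s² + 64), so L{u(t-7)f(t-7)} = e^(-7s)·8/(s² + 64)

Final answer: e^(-7s)·8/(s² + 64)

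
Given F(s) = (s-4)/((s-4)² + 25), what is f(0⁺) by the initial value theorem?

f(0⁺) = lim_{s→∞} sF(s) = lim_{s→∞} s(s-4)/((s-4)² + 25) = 1

Final answer: 1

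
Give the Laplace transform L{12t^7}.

L{12t^7} = 12 · L{t^7} = 12 · 5040/s^8 = 60480/s^8

Final answer: 60480/s^8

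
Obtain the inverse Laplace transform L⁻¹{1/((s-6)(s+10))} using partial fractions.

Decompose: A/(s-6) + B/(s+10). A = 1/16, B = -1/16. f(t) = (e^(6t) - e^(-10t))/16

Final answer: (e^(6t) - e^(-10t))/16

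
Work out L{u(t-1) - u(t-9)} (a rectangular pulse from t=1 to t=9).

L{u(t-a)} = e^(-as)/s. L{u(t-1) - u(t-9)} = (e^(-s) - e^(-9s))/s

Final answer: (e^(-s) - e^(-9s))/s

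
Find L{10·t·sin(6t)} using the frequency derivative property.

L{sin(6t)} = 6/(s² + 36). By L{t·f(t)} = -F'(s): -d/ds[6/(s² + 36)] = -(6)·(-2s)/(s² + 36)² = 12s/(s² + 36)². Then L{10·t·sin(6t)} = 10·12s/(s² + 36)² = 120s/(s² + 36)²

Final answer: 120s/(s² + 36)²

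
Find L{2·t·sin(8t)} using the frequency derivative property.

L{sin(8t)} = 8/(s² + 64). By L{t·f(t)} = -F'(s): -d/ds[8/(s² + 64)] = -(8)·(-2s)/(s² + 64)² = 16s/(s² + 64)². Then L{2·t·sin(8t)} = 2·16s/(s² + 64)² = 32s/(s² + 64)²

Final answer: 32s/(s² + 64)²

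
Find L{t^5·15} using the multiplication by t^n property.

L{15} = 15/s. d^1/ds^1[1/s] = -1/s². d^2/ds^2[1/s] = 2/s^3. d^3/ds^3[1/s] = -6/s^4. d^4/ds^4[1/s] = 24/s^5. d^5/ds^5[1/s] = -120/s^6. So L{t^5} = (-1)^{5}·-120/s^6 = 120/s^6. Then L{t^5·15} = 15·120/s^6 = 1800/s^6

Final answer: 1800/s^6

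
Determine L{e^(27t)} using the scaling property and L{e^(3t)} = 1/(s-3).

Using L{f(at)} = (1/a)F(s/a) with a=9 and f(t) = e^(3t): L{e^(27t)} = (1/9) · 1/((s/9)-3) = (1/9) · 9/(s-27) = 1/(s-27)

Final answer: 1/(s-27)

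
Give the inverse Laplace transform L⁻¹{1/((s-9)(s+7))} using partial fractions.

Decompose: A/(s-9) + B/(s+7). A = 1/16, B = -1/16. f(t) = (e^(9t) - e^(-7t))/16

Final answer: (e^(9t) - e^(-7t))/16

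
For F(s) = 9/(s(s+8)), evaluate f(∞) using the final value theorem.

f(∞) = lim_{s→0} s·9/(s(s+8)) = lim_{s→0} 9/(s+8) = 9/8 = 9/8

Final answer: 9/8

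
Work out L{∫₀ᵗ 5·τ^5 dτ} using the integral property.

L{∫₀ᵗ f(τ)dτ} = F(s)/s with f(t) = 5t^5. F(s) = 600/s^6, so L{∫₀ᵗ 5·τ^5 dτ} = (600/s^6)/s = 600/s^7. (Check: ∫₀ᵗ 5·τ^5 dτ = 5t^6/6.)

Final answer: 600/s^7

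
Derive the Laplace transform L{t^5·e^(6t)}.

L{t^n·e^(at)} = n!/(s-a)^(n+1), so L{t^5·e^(6t)} = 120/(s-6)^6

Final answer: 120/(s-6)^6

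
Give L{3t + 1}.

L{3t + 1} = 3·L{t} + L{1} = 3/s² + 1/s

Final answer: 3/s² + 1/s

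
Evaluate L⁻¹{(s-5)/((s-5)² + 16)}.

Using frequency shift: L⁻¹{(s-a)/((s-a)² + b²)} = e^(at)cos(bt). Here a=5, b=4

Final answer: e^(5t)·cos(4t)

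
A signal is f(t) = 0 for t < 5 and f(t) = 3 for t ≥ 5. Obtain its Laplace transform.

f(t) = 3·u(t-5). L{u(t-5)} = e^(-5s)/s, so L{f(t)} = 3·e^(-5s)/s

Final answer: 3·e^(-5s)/s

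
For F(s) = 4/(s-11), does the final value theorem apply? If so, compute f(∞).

sF(s) = 4s/(s-11) has a pole at s = 11 in the right half-plane. Theorem does NOT apply (unstable system; f(t) = 4·e^(11t) grows without bound).

Final answer: Not applicable (unstable)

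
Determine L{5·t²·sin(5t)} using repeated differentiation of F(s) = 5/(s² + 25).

F(s) = 5/(s² + 25). F'(s) = -10s/(s² + 25)². F''(s) = -10(25 - 3s²)/(s² + 25)³ = (30s² - 250)/(s² + 25)³. So L{t²·sin(5t)} = (-1)² F''(s) = (30s² - 250)/(s² + 25)³. Then L{5·t²·sin(5t)} = 5·(30s² - 250)/(s² + 25)³ = (150s² - 1250)/(s² + 25)³

Final answer: (150s² - 1250)/(s² + 25)³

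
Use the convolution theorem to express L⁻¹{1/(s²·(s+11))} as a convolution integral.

1/(s²·(s+11)) = (1/s^2)·(1/(s+11)) = L{t}·L{e^(-11t)}. So f(t) = t*e^(-11t) = ∫₀ᵗ τ·e^(-11(t-τ)) dτ

Final answer: ∫₀ᵗ τ·e^(-11(t-τ)) dτ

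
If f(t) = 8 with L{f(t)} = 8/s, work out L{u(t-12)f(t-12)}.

Time shift theorem: L{u(t-a)f(t-a)} = e^(-as)F(s). Here a=12, F(s) = 8/s, so L{u(t-12)f(t-12)} = e^(-12s)·8/s

Final answer: e^(-12s)·8/s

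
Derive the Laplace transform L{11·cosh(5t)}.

L{cosh(ωt)} = s/(s² - ω²), so L{cosh(5t)} = s/(s² - 25). Then L{11·cosh(5t)} = 11·s/(s² - 25) = 11s/(s² - 25)

Final answer: 11s/(s² - 25)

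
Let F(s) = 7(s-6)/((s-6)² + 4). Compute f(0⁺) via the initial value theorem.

f(0⁺) = lim_{s→∞} sF(s) = lim_{s→∞} 7s(s-6)/((s-6)² + 4) = 7

Final answer: 7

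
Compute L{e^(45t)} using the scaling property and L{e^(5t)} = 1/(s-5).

Using L{f(at)} = (1/a)F(s/a) with a=9 and f(t) = e^(5t): L{e^(45t)} = (1/9) · 1/((s/9)-5) = (1/9) · 9/(s-45) = 1/(s-45)

Final answer: 1/(s-45)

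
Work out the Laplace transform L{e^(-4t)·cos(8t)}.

L{e^(at)·cos(ωt)} = (s-a)/((s-a)² + ω²), so L{e^(-4t)·cos(8t)} = (s+4)/((s+4)² + 64)

Final answer: (s+4)/((s+4)² + 64)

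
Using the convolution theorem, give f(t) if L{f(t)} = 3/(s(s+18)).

3/(s(s+18)) = (3/s)·(1/(s+18)) = L{3}·L{e^(-18t)}. By convolution, f(t) = 3*e^(-18t) = ∫₀ᵗ 3·e^(-18τ) dτ = 3·(1 - e^(-18t))/18

Final answer: 3·(1 - e^(-18t))/18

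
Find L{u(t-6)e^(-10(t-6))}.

u(t-a)f(t-a) with f(t)=e^(-10t). L{e^(-10t)} = 1/(s+10). By time shift: e^(-6s)/(s+10)

Final answer: e^(-6s)/(s+10)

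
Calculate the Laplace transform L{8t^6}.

L{8t^6} = 8 · L{t^6} = 8 · 720/s^7 = 5760/s^7

Final answer: 5760/s^7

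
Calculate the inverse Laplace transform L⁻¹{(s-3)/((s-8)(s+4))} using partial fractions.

Using partial fractions, f(t) = (5e^(8t) + 7e^(-4t))/12

Final answer: (5e^(8t) + 7e^(-4t))/12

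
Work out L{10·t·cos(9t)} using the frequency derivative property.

L{cos(9t)} = s/(s² + 81). Derivative: d/ds[s/(s² + 81)] = [(s² + 81) - s·2s]/(s² + 81)² = (81 - s²)/(s² + 81)². So L{t·cos(9t)} = -F'(s) = (s² - 81)/(s² + 81)². Then L{10·t·cos(9t)} = 10·(s² - 81)/(s² + 81)²

Final answer: 10·(s² - 81)/(s² + 81)²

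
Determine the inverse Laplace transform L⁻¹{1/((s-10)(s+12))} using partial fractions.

Decompose: A/(s-10) + B/(s+12). A = 1/22, B = -1/22. f(t) = (e^(10t) - e^(-12t))/22

Final answer: (e^(10t) - e^(-12t))/22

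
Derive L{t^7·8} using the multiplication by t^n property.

L{8} = 8/s. d^1/ds^1[1/s] = -1/s². d^2/ds^2[1/s] = 2/s^3. d^3/ds^3[1/s] = -6/s^4. d^4/ds^4[1/s] = 24/s^5. d^5/ds^5[1/s] = -120/s^6. d^6/ds^6[1/s] = 720/s^7. d^7/ds^7[1/s] = -5040/s^8. So L{t^7} = (-1)^{7}·-5040/s^8 = 5040/s^8. Then L{t^7·8} = 8·5040/s^8 = 40320/s^8

Final answer: 40320/s^8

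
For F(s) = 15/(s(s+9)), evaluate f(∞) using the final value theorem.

f(∞) = lim_{s→0} s·15/(s(s+9)) = lim_{s→0} 15/(s+9) = 15/9 = 5/3

Final answer: 5/3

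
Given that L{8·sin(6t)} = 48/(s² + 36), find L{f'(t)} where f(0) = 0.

L{f'(t)} = s·F(s) - f(0) = s·48/(s² + 36) - 0 = 48s/(s² + 36)

Final answer: 48s/(s² + 36)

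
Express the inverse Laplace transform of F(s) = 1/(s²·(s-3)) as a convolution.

1/(s²·(s-3)) = (1/s^2)·(1/(s-3)) = L{t}·L{e^(3t)}. So f(t) = t*e^(3t) = ∫₀ᵗ τ·e^(3(t-τ)) dτ

Final answer: ∫₀ᵗ τ·e^(3(t-τ)) dτ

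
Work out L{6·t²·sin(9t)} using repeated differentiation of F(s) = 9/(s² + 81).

F(s) = 9/(s² + 81). F'(s) = -18s/(s² + 81)². F''(s) = -18(81 - 3s²)/(s² + 81)³ = (54s² - 1458)/(s² + 81)³. So L{t²·sin(9t)} = (-1)² F''(s) = (54s² - 1458)/(s² + 81)³. Then L{6·t²·sin(9t)} = 6·(54s² - 1458)/(s² + 81)³ = (324s² - 8748)/(s² + 81)³

Final answer: (324s² - 8748)/(s² + 81)³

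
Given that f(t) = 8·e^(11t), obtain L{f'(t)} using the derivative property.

f(0) = 8, F(s) = 8/(s-11). L{f'(t)} = s·F(s) - f(0) = 8s/(s-11) - 8 = (8s - 8(s-11))/(s-11) = 88/(s-11)

Final answer: 88/(s-11)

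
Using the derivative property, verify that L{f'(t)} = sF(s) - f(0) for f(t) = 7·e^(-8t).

f'(t) = -56e^(-8t). Direct: L{f'(t)} = -56/(s+8). Property: s·7/(s+8) - 7 = (7s - 7(s+8))/(s+8) = -56/(s+8). ✓

Final answer: -56/(s+8)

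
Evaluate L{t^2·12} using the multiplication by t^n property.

L{12} = 12/s. d^1/ds^1[1/s] = -1/s². d^2/ds^2[1/s] = 2/s^3. So L{t^2} = (-1)^{2}·2/s^3 = 2/s^3. Then L{t^2·12} = 12·2/s^3 = 24/s^3

Final answer: 24/s^3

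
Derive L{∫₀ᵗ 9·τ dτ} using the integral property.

L{∫₀ᵗ f(τ)dτ} = F(s)/s with f(t) = 9t. F(s) = 9/s^2, so L{∫₀ᵗ 9·τ dτ} = (9/s^2)/s = 9/s^3. (Check: ∫₀ᵗ 9·τ dτ = 9t^2/2.)

Final answer: 9/s^3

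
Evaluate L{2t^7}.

L{t^n} = n!/s^(n+1). So L{2t^7} = 2·7!/s^8 = 10080/s^8

Final answer: 10080/s^8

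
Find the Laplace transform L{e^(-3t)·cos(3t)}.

L{e^(at)·cos(ωt)} = (s-a)/((s-a)² + ω²), so L{e^(-3t)·cos(3t)} = (s+3)/((s+3)² + 9)

Final answer: (s+3)/((s+3)² + 9)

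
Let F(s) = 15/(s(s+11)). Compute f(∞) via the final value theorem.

f(∞) = lim_{s→0} s·15/(s(s+11)) = lim_{s→0} 15/(s+11) = 15/11 = 15/11

Final answer: 15/11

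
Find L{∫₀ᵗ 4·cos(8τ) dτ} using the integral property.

L{∫₀ᵗ f(τ)dτ} = F(s)/s with F(s) = 4s/(s² + 64), so the result is (4s/(s² + 64))/s = 4/(s² + 64)

Final answer: 4/(s² + 64)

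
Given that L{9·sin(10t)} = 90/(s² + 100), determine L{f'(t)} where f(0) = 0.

L{f'(t)} = s·F(s) - f(0) = s·90/(s² + 100) - 0 = 90s/(s² + 100)

Final answer: 90s/(s² + 100)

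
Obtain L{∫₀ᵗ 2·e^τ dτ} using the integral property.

L{∫₀ᵗ f(τ)dτ} = F(s)/s with F(s) = 2/(s-1), so L{∫₀ᵗ 2·e^τ dτ} = 2/(s(s-1))

Final answer: 2/(s(s-1))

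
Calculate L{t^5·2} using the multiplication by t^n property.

L{2} = 2/s. d^1/ds^1[1/s] = -1/s². d^2/ds^2[1/s] = 2/s^3. d^3/ds^3[1/s] = -6/s^4. d^4/ds^4[1/s] = 24/s^5. d^5/ds^5[1/s] = -120/s^6. So L{t^5} = (-1)^{5}·-120/s^6 = 120/s^6. Then L{t^5·2} = 2·120/s^6 = 240/s^6

Final answer: 240/s^6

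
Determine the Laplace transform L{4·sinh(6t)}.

L{sinh(ωt)} = ω/(s² - ω²), so L{sinh(6t)} = 6/(s² - 36). Then L{4·sinh(6t)} = 4·6/(s² - 36) = 24/(s² - 36)

Final answer: 24/(s² - 36)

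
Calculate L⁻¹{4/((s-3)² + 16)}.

Form: b/((s-a)² + b²) → e^(at)sin(bt). With a=3, b=4

Final answer: e^(3t)·sin(4t)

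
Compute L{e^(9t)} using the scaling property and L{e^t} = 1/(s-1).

Using L{f(at)} = (1/a)F(s/a) with a=9 and f(t) = e^t: L{e^(9t)} = (1/9) · 1/((s/9)-1) = (1/9) · 9/(s-9) = 1/(s-9)

Final answer: 1/(s-9)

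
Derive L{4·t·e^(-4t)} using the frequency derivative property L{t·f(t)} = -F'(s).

L{e^(-4t)} = 1/(s+4). By frequency derivative: L{t·e^(-4t)} = -d/ds[1/(s+4)] = -(-1)/(s+4)² = 1/(s+4)². Then L{4·t·e^(-4t)} = 4·1/(s+4)² = 4/(s+4)²

Final answer: 4/(s+4)²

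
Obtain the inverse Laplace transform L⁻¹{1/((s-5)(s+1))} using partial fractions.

Decompose: A/(s-5) + B/(s+1). A = 1/6, B = -1/6. f(t) = (e^(5t) - e^(-t))/6

Final answer: (e^(5t) - e^(-t))/6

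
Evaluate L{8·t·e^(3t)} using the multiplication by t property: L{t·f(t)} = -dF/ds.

Using L{t^n·e^(at)} = n!/(s-a)^(n+1), L{t·e^(3t)} = 1/(s-3)^2, so L{8·t·e^(3t)} = 8·1/(s-3)^2 = 8/(s-3)^2

Final answer: 8/(s-3)^2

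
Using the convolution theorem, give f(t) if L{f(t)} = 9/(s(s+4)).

9/(s(s+4)) = (9/s)·(1/(s+4)) = L{9}·L{e^(-4t)}. By convolution, f(t) = 9*e^(-4t) = ∫₀ᵗ 9·e^(-4τ) dτ = 9·(1 - e^(-4t))/4

Final answer: 9·(1 - e^(-4t))/4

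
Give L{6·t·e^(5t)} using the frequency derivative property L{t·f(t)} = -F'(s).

L{e^(5t)} = 1/(s-5). By frequency derivative: L{t·e^(5t)} = -d/ds[1/(s-5)] = -(-1)/(s-5)² = 1/(s-5)². Then L{6·t·e^(5t)} = 6·1/(s-5)² = 6/(s-5)²

Final answer: 6/(s-5)²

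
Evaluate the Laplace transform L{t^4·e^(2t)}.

L{t^n·e^(at)} = n!/(s-a)^(n+1), so L{t^4·e^(2t)} = 24/(s-2)^5

Final answer: 24/(s-2)^5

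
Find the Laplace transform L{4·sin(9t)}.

L{sin(ωt)} = ω/(s² + ω²), so L{sin(9t)} = 9/(s² + 81). Then L{4·sin(9t)} = 4·9/(s² + 81) = 36/(s² + 81)

Final answer: 36/(s² + 81)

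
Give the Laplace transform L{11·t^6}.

L{t^n} = n!/s^(n+1), so L{t^6} = 720/s^7. Then L{11·t^6} = 11·720/s^7 = 7920/s^7

Final answer: 7920/s^7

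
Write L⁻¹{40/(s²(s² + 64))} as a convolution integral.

40/(s²(s² + 64)) = (1/s²)·(40/(s² + 64)) = L{t}·L{5·sin(8t)}. So f(t) = t*(5·sin(8t)) = ∫₀ᵗ 5τ·sin(8(t-τ)) dτ

Final answer: ∫₀ᵗ 5τ·sin(8(t-τ)) dτ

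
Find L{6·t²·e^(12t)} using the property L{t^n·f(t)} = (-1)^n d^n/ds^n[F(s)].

L{e^(12t)} = 1/(s-12). d/ds[1/(s-12)] = -1/(s-12)². d²/ds²[1/(s-12)] = 2/(s-12)³. So L{t²·e^(12t)} = (-1)² · 2/(s-12)³ = 2/(s-12)³. Then L{6·t²·e^(12t)} = 6·2/(s-12)³ = 12/(s-12)³

Final answer: 12/(s-12)³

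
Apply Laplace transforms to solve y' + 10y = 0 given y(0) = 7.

L{y'} + 10L{y} = 0. sY - 7 + 10Y = 0. Y(s+10) = 7. Y = 7/(s+10)

Final answer: y(t) = 7e^(-10t)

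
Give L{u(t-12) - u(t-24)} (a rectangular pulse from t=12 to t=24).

L{u(t-a)} = e^(-as)/s. L{u(t-12) - u(t-24)} = (e^(-12s) - e^(-24s))/s

Final answer: (e^(-12s) - e^(-24s))/s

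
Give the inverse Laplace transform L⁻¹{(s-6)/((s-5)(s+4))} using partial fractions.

Using partial fractions, f(t) = (-e^(5t) + 10e^(-4t))/9

Final answer: (-e^(5t) + 10e^(-4t))/9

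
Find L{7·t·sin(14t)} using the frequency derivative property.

L{sin(14t)} = 14/(s² + 196). By L{t·f(t)} = -F'(s): -d/ds[14/(s² + 196)] = -(14)·(-2s)/(s² + 196)² = 28s/(s² + 196)². Then L{7·t·sin(14t)} = 7·28s/(s² + 196)² = 196s/(s² + 196)²

Final answer: 196s/(s² + 196)²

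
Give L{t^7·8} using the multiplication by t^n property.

L{8} = 8/s. d^1/ds^1[1/s] = -1/s². d^2/ds^2[1/s] = 2/s^3. d^3/ds^3[1/s] = -6/s^4. d^4/ds^4[1/s] = 24/s^5. d^5/ds^5[1/s] = -120/s^6. d^6/ds^6[1/s] = 720/s^7. d^7/ds^7[1/s] = -5040/s^8. So L{t^7} = (-1)^{7}·-5040/s^8 = 5040/s^8. Then L{t^7·8} = 8·5040/s^8 = 40320/s^8

Final answer: 40320/s^8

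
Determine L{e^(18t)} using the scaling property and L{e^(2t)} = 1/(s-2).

Using L{f(at)} = (1/a)F(s/a) with a=9 and f(t) = e^(2t): L{e^(18t)} = (1/9) · 1/((s/9)-2) = (1/9) · 9/(s-18) = 1/(s-18)

Final answer: 1/(s-18)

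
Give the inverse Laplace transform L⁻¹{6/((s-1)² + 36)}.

Using frequency shift, L⁻¹{6/((s-1)² + 36)} = e^t·sin(6t)

Final answer: e^t·sin(6t)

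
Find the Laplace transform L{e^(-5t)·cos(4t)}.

L{e^(at)·cos(ωt)} = (s-a)/((s-a)² + ω²), so L{e^(-5t)·cos(4t)} = (s+5)/((s+5)² + 16)

Final answer: (s+5)/((s+5)² + 16)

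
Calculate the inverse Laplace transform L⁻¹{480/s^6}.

L⁻¹{n!/s^(n+1)} = t^n with n=5. So L⁻¹{120/s^6} = t^5, and L⁻¹{480/s^6} = (480/120)·t^5 = 4·t^5

Final answer: 4·t^5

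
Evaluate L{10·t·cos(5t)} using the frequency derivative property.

L{cos(5t)} = s/(s² + 25). Derivative: d/ds[s/(s² + 25)] = [(s² + 25) - s·2s]/(s² + 25)² = (25 - s²)/(s² + 25)². So L{t·cos(5t)} = -F'(s) = (s² - 25)/(s² + 25)². Then L{10·t·cos(5t)} = 10·(s² - 25)/(s² + 25)²

Final answer: 10·(s² - 25)/(s² + 25)²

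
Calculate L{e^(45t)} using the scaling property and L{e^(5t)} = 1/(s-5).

Using L{f(at)} = (1/a)F(s/a) with a=9 and f(t) = e^(5t): L{e^(45t)} = (1/9) · 1/((s/9)-5) = (1/9) · 9/(s-45) = 1/(s-45)

Final answer: 1/(s-45)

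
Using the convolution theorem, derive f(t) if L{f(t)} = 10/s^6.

10/s^6 = (10/s)·(1/s^5) = L{10}·L{t^4/24}. By convolution, f(t) = 10*t^4/24 = ∫₀ᵗ 10·τ^4/24 dτ = 10·t^5/120

Final answer: 10·t^5/120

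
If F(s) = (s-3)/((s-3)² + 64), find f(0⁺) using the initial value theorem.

f(0⁺) = lim_{s→∞} sF(s) = lim_{s→∞} s(s-3)/((s-3)² + 64) = 1

Final answer: 1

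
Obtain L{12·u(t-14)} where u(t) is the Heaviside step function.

L{u(t-a)} = e^(-as)/s. Here a=14, so L{u(t-14)} = e^(-14s)/s, and L{12·u(t-14)} = 12·e^(-14s)/s

Final answer: 12·e^(-14s)/s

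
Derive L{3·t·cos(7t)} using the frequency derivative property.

L{cos(7t)} = s/(s² + 49). Derivative: d/ds[s/(s² + 49)] = [(s² + 49) - s·2s]/(s² + 49)² = (49 - s²)/(s² + 49)². So L{t·cos(7t)} = -F'(s) = (s² - 49)/(s² + 49)². Then L{3·t·cos(7t)} = 3·(s² - 49)/(s² + 49)²

Final answer: 3·(s² - 49)/(s² + 49)²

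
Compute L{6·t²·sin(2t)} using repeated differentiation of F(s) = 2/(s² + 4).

F(s) = 2/(s² + 4). F'(s) = -4s/(s² + 4)². F''(s) = -4(4 - 3s²)/(s² + 4)³ = (12s² - 16)/(s² + 4)³. So L{t²·sin(2t)} = (-1)² F''(s) = (12s² - 16)/(s² + 4)³. Then L{6·t²·sin(2t)} = 6·(12s² - 16)/(s² + 4)³ = (72s² - 96)/(s² + 4)³

Final answer: (72s² - 96)/(s² + 4)³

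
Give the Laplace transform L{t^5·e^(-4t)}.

L{t^n·e^(at)} = n!/(s-a)^(n+1), so L{t^5·e^(-4t)} = 120/(s+4)^6

Final answer: 120/(s+4)^6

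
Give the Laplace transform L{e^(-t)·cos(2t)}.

L{e^(at)·cos(ωt)} = (s-a)/((s-a)² + ω²), so L{e^(-t)·cos(2t)} = (s+1)/((s+1)² + 4)

Final answer: (s+1)/((s+1)² + 4)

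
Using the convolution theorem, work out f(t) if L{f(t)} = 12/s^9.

12/s^9 = (12/s)·(1/s^8) = L{12}·L{t^7/5040}. By convolution, f(t) = 12*t^7/5040 = ∫₀ᵗ 12·τ^7/5040 dτ = 12·t^8/40320

Final answer: 12·t^8/40320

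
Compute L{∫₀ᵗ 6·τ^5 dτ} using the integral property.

L{∫₀ᵗ f(τ)dτ} = F(s)/s with f(t) = 6t^5. F(s) = 720/s^6, so L{∫₀ᵗ 6·τ^5 dτ} = (720/s^6)/s = 720/s^7. (Check: ∫₀ᵗ 6·τ^5 dτ = 6t^6/6.)

Final answer: 720/s^7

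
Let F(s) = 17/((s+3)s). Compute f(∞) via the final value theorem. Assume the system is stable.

f(∞) = lim_{s→0} sF(s) = lim_{s→0} 17/(s+3) = 17/3

Final answer: 17/3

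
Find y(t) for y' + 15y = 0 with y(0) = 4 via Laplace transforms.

L{y'} + 15L{y} = 0. sY - 4 + 15Y = 0. Y(s+15) = 4. Y = 4/(s+15)

Final answer: y(t) = 4e^(-15t)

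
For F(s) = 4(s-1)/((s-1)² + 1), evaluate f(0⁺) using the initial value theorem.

f(0⁺) = lim_{s→∞} sF(s) = lim_{s→∞} 4s(s-1)/((s-1)² + 1) = 4

Final answer: 4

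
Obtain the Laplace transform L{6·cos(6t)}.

L{cos(ωt)} = s/(s² + ω²), so L{cos(6t)} = s/(s² + 36). Then L{6·cos(6t)} = 6·s/(s² + 36) = 6s/(s² + 36)

Final answer: 6s/(s² + 36)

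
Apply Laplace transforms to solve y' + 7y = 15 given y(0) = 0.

sY + 7Y = 15/s. Y = 15/(s(s+7)). Partial fractions: Y = 15/7/s - 15/7/(s+7)

Final answer: y(t) = 15/7(1 - e^(-7t))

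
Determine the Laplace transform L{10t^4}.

L{10t^4} = 10 · L{t^4} = 10 · 24/s^5 = 240/s^5

Final answer: 240/s^5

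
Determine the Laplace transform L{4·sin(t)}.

L{sin(ωt)} = ω/(s² + ω²), so L{sin(t)} = 1/(s² + 1). Then L{4·sin(t)} = 4·1/(s² + 1) = 4/(s² + 1)

Final answer: 4/(s² + 1)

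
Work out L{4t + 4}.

L{4t + 4} = 4·L{t} + 4·L{1} = 4/s² + 4/s

Final answer: 4/s² + 4/s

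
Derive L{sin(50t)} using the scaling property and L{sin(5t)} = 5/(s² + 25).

Using L{f(at)} = (1/a)F(s/a) with a=10: L{sin(50t)} = (1/10) · 5/((s/10)² + 25) = (1/10) · 5·100/(s² + 2500) = 50/(s² + 2500)

Final answer: 50/(s² + 2500)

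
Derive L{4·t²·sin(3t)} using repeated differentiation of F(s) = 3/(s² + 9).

F(s) = 3/(s² + 9). F'(s) = -6s/(s² + 9)². F''(s) = -6(9 - 3s²)/(s² + 9)³ = (18s² - 54)/(s² + 9)³. So L{t²·sin(3t)} = (-1)² F''(s) = (18s² - 54)/(s² + 9)³. Then L{4·t²·sin(3t)} = 4·(18s² - 54)/(s² + 9)³ = (72s² - 216)/(s² + 9)³

Final answer: (72s² - 216)/(s² + 9)³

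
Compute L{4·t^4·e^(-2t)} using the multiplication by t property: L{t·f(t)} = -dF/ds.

Using L{t^n·e^(at)} = n!/(s-a)^(n+1), L{t^4·e^(-2t)} = 24/(s+2)^5, so L{4·t^4·e^(-2t)} = 4·24/(s+2)^5 = 96/(s+2)^5

Final answer: 96/(s+2)^5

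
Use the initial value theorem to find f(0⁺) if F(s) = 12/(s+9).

f(0⁺) = lim_{s→∞} s·12/(s+9) = lim_{s→∞} 12s/(s+9) = 12

Final answer: 12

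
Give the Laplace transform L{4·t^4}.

L{t^n} = n!/s^(n+1), so L{t^4} = 24/s^5. Then L{4·t^4} = 4·24/s^5 = 96/s^5

Final answer: 96/s^5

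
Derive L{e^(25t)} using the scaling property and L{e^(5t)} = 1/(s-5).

Using L{f(at)} = (1/a)F(s/a) with a=5 and f(t) = e^(5t): L{e^(25t)} = (1/5) · 1/((s/5)-5) = (1/5) · 5/(s-25) = 1/(s-25)

Final answer: 1/(s-25)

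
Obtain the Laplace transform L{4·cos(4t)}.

L{cos(ωt)} = s/(s² + ω²), so L{cos(4t)} = s/(s² + 16). Then L{4·cos(4t)} = 4·s/(s² + 16) = 4s/(s² + 16)

Final answer: 4s/(s² + 16)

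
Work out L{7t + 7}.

L{7t + 7} = 7·L{t} + 7·L{1} = 7/s² + 7/s

Final answer: 7/s² + 7/s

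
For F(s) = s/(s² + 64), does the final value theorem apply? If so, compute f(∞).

The final value theorem requires all poles of sF(s) in the left half-plane. sF(s) = s²/(s² + 64) has poles at s = ±8i (imaginary axis). Theorem does NOT apply (oscillatory system).

Final answer: Not applicable (oscillatory)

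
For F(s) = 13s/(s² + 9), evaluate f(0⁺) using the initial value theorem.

f(0⁺) = lim_{s→∞} s·13s/(s² + 9) = lim_{s→∞} 13s²/(s² + 9) = 13

Final answer: 13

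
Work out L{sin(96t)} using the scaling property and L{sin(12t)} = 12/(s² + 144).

Using L{f(at)} = (1/a)F(s/a) with a=8: L{sin(96t)} = (1/8) · 12/((s/8)² + 144) = (1/8) · 12·64/(s² + 9216) = 96/(s² + 9216)

Final answer: 96/(s² + 9216)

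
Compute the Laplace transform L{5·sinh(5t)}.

L{sinh(ωt)} = ω/(s² - ω²), so L{sinh(5t)} = 5/(s² - 25). Then L{5·sinh(5t)} = 5·5/(s² - 25) = 25/(s² - 25)

Final answer: 25/(s² - 25)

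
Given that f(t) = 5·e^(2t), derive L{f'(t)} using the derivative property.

f(0) = 5, F(s) = 5/(s-2). L{f'(t)} = s·F(s) - f(0) = 5s/(s-2) - 5 = (5s - 5(s-2))/(s-2) = 10/(s-2)

Final answer: 10/(s-2)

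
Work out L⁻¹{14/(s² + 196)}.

This is the form c·a/(s² + a²) with a = 14. L⁻¹ = sin(14t)

Final answer: sin(14t)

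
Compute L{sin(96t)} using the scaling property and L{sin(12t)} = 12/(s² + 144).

Using L{f(at)} = (1/a)F(s/a) with a=8: L{sin(96t)} = (1/8) · 12/((s/8)² + 144) = (1/8) · 12·64/(s² + 9216) = 96/(s² + 9216)

Final answer: 96/(s² + 9216)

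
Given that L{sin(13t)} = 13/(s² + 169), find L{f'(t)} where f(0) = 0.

L{f'(t)} = s·F(s) - f(0) = s·13/(s² + 169) - 0 = 13s/(s² + 169)

Final answer: 13s/(s² + 169)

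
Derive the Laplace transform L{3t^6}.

L{3t^6} = 3 · L{t^6} = 3 · 720/s^7 = 2160/s^7

Final answer: 2160/s^7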